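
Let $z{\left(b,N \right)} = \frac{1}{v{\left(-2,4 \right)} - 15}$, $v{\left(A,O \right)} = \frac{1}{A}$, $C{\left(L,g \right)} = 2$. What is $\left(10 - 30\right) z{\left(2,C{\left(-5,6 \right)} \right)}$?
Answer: $\frac{40}{31} \approx 1.2903$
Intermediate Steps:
$z{\left(b,N \right)} = - \frac{2}{31}$ ($z{\left(b,N \right)} = \frac{1}{\frac{1}{-2} - 15} = \frac{1}{- \frac{1}{2} - 15} = \frac{1}{- \frac{31}{2}} = - \frac{2}{31}$)
$\left(10 - 30\right) z{\left(2,C{\left(-5,6 \right)} \right)} = \left(10 - 30\right) \left(- \frac{2}{31}\right) = \left(-20\right) \left(- \frac{2}{31}\right) = \frac{40}{31}$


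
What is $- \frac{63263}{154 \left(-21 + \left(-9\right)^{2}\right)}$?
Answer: $- \frac{63263}{9240} \approx -6.8466$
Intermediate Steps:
$- \frac{63263}{154 \left(-21 + \left(-9\right)^{2}\right)} = - \frac{63263}{154 \left(-21 + 81\right)} = - \frac{63263}{154 \cdot 60} = - \frac{63263}{9240}$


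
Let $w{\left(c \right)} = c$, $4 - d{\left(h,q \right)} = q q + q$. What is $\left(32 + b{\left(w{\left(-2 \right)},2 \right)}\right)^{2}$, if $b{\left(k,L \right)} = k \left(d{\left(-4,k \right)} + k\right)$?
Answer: $1024$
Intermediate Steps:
$d{\left(h,q \right)} = 4 - q - q^{2}$ ($d{\left(h,q \right)} = 4 - \left(q q + q\right) = 4 - \left(q^{2} + q\right) = 4 - \left(q + q^{2}\right) = 4 - q - q^{2}$)
$b{\left(k,L \right)} = k \left(4 - k^{2}\right)$ ($b{\left(k,L \right)} = k \left(\left(4 - k - k^{2}\right) + k\right) = k \left(4 - k^{2}\right)$)
$\left(32 + b{\left(w{\left(-2 \right)},2 \right)}\right)^{2} = \left(32 - 2 \left(4 - \left(-2\right)^{2}\right)\right)^{2} = \left(32 - 2 \left(4 - 4\right)\right)^{2} = \left(32 - 0\right)^{2} = \left(32 + 0\right)^{2} = 32^{2} = 1024$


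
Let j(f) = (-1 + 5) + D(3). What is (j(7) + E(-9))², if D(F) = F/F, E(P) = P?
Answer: 16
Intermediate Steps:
D(F) = 1
j(f) = 5 (j(f) = (-1 + 5) + 1 = 4 + 1 = 5)
(j(7) + E(-9))² = (5 - 9)² = (-4)² = 16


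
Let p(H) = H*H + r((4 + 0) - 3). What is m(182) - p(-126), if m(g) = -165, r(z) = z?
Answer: -16042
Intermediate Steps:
p(H) = 1 + H² (p(H) = H*H + ((4 + 0) - 3) = H² + (4 - 3) = H² + 1 = 1 + H²)
m(182) - p(-126) = -165 - (1 + (-126)²) = -165 - (1 + 15876) = -165 - 1*15877 = -165 - 15877 = -16042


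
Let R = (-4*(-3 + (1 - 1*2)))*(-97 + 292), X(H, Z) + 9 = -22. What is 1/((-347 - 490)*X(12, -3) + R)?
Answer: 1/29067 ≈ 3.4403e-5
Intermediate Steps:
X(H, Z) = -31 (X(H, Z) = -9 - 22 = -31)
R = 3120 (R = -4*(-3 + (1 - 2))*195 = -4*(-3 - 1)*195 = -4*(-4)*195 = 16*195 = 3120)
1/((-347 - 490)*X(12, -3) + R) = 1/((-347 - 490)*(-31) + 3120) = 1/(-837*(-31) + 3120) = 1/(25947 + 3120) = 1/29067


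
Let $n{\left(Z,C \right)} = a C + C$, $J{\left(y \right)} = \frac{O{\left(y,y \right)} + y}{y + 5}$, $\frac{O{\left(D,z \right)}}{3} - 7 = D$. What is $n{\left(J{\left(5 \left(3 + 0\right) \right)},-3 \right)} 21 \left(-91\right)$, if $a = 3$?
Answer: $22932$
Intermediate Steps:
$O{\left(D,z \right)} = 21 + 3 D$
$J{\left(y \right)} = \frac{21 + 4 y}{5 + y}$ ($J{\left(y \right)} = \frac{\left(21 + 3 y\right) + y}{y + 5} = \frac{21 + 4 y}{5 + y}$)
$n{\left(Z,C \right)} = 4 C$ ($n{\left(Z,C \right)} = 3 C + C = 4 C$)
$n{\left(J{\left(5 \left(3 + 0\right) \right)},-3 \right)} 21 \left(-91\right) = 4 \left(-3\right) 21 \left(-91\right) = \left(-12\right) 21 \left(-91\right) = \left(-252\right) \left(-91\right) = 22932$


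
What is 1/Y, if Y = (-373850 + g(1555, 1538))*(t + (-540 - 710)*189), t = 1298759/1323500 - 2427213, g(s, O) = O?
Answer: 330875/328108511476488798 ≈ 1.0084e-12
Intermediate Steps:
t = -3212415106741/1323500 (t = 1298759*(1/1323500) - 2427213 = 1298759/1323500 - 2427213 = -3212415106741/1323500 ≈ -2.4272e+6)
Y = 328108511476488798/330875 (Y = (-373850 + 1538)*(-3212415106741/1323500 + (-540 - 710)*189) = -372312*(-3212415106741/1323500 - 1250*189) = -372312*(-3212415106741/1323500 - 236250) = -372312*(-3525091981741/1323500) = 328108511476488798/330875 ≈ 9.9164e+11)
1/Y = 1/(328108511476488798/330875) = 330875/328108511476488798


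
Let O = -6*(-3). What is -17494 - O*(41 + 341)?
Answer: -24370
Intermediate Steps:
O = 18
-17494 - O*(41 + 341) = -17494 - 18*(41 + 341) = -17494 - 18*382 = -17494 - 1*6876 = -17494 - 6876 = -24370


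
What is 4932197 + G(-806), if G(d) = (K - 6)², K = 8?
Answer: 4932201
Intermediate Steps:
G(d) = 4 (G(d) = (8 - 6)² = 2² = 4)
4932197 + G(-806) = 4932197 + 4 = 4932201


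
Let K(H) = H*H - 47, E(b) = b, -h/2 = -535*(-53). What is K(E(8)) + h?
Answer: -56693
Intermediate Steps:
h = -56710 (h = -(-1070)*(-53) = -2*28355 = -56710)
K(H) = -47 + H² (K(H) = H² - 47 = -47 + H²)
K(E(8)) + h = (-47 + 8²) - 56710 = (-47 + 64) - 56710 = 17 - 56710 = -56693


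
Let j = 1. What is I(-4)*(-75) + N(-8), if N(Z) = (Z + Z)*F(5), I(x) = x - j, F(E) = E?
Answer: 295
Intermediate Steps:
I(x) = -1 + x (I(x) = x - 1*1 = x - 1 = -1 + x)
N(Z) = 10*Z (N(Z) = (Z + Z)*5 = (2*Z)*5 = 10*Z)
I(-4)*(-75) + N(-8) = (-1 - 4)*(-75) + 10*(-8) = -5*(-75) - 80 = 375 - 80 = 295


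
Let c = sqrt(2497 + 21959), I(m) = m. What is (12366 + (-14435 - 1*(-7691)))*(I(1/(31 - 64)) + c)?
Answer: -1874/11 + 11244*sqrt(6114) ≈ 8.7902e+5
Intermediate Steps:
c = 2*sqrt(6114) (c = sqrt(24456) = 2*sqrt(6114) ≈ 156.38)
(12366 + (-14435 - 1*(-7691)))*(I(1/(31 - 64)) + c) = (12366 + (-14435 - 1*(-7691)))*(1/(31 - 64) + 2*sqrt(6114)) = (12366 + (-14435 + 7691))*(1/(-33) + 2*sqrt(6114)) = (12366 - 6744)*(-1/33 + 2*sqrt(6114)) = 5622*(-1/33 + 2*sqrt(6114)) = -1874/11 + 11244*sqrt(6114)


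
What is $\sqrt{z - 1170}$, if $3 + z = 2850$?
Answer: $\sqrt{1677} \approx 40.951$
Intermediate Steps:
$z = 2847$ ($z = -3 + 2850 = 2847$)
$\sqrt{z - 1170} = \sqrt{2847 - 1170} = \sqrt{1677}$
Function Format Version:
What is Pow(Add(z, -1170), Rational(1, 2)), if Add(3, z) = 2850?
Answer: Pow(1677, Rational(1, 2)) ≈ 40.951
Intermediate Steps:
z = 2847 (z = Add(-3, 2850) = 2847)
Pow(Add(z, -1170), Rational(1, 2)) = Pow(Add(2847, -1170), Rational(1, 2)) = Pow(1677, Rational(1, 2))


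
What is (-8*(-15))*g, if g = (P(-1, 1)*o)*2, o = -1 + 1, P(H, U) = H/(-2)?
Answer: 0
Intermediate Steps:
P(H, U) = -H/2 (P(H, U) = H*(-1/2) = -H/2)
o = 0
g = 0 (g = (-1/2*(-1)*0)*2 = ((1/2)*0)*2 = 0*2 = 0)
(-8*(-15))*g = -8*(-15)*0 = 120*0 = 0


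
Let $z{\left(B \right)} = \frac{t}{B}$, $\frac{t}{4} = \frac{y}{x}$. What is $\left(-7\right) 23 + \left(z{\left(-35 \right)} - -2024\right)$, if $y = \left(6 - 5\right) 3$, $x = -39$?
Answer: $\frac{847669}{455} \approx 1863.0$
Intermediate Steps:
$y = 3$ ($y = 1 \cdot 3 = 3$)
$t = - \frac{4}{13}$ ($t = 4 \frac{3}{-39} = 4 \cdot 3 \left(- \frac{1}{39}\right) = 4 \left(- \frac{1}{13}\right) = - \frac{4}{13} \approx -0.30769$)
$z{\left(B \right)} = - \frac{4}{13 B}$
$\left(-7\right) 23 + \left(z{\left(-35 \right)} - -2024\right) = \left(-7\right) 23 - \left(-2024 + \frac{4}{13 \left(-35\right)}\right) = -161 + \left(\left(- \frac{4}{13}\right) \left(- \frac{1}{35}\right) + 2024\right) = -161 + \left(\frac{4}{455} + 2024\right) = -161 + \frac{920924}{455} = \frac{847669}{455}$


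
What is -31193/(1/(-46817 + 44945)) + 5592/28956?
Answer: 140903023714/2413 ≈ 5.8393e+7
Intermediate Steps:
-31193/(1/(-46817 + 44945)) + 5592/28956 = -31193/(1/(-1872)) + 5592*(1/28956) = -31193/(-1/1872) + 466/2413 = -31193*(-1872) + 466/2413 = 58393296 + 466/2413 = 140903023714/2413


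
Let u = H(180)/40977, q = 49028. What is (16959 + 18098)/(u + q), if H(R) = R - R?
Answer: 35057/49028 ≈ 0.71504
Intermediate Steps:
H(R) = 0
u = 0 (u = 0/40977 = 0*(1/40977) = 0)
(16959 + 18098)/(u + q) = (16959 + 18098)/(0 + 49028) = 35057/49028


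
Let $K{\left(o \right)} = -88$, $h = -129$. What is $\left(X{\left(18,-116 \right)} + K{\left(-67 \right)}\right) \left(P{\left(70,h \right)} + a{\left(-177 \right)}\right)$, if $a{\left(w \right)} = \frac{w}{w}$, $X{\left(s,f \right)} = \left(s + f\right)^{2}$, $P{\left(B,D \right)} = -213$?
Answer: $-2017392$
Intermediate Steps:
$X{\left(s,f \right)} = \left(f + s\right)^{2}$
$a{\left(w \right)} = 1$
$\left(X{\left(18,-116 \right)} + K{\left(-67 \right)}\right) \left(P{\left(70,h \right)} + a{\left(-177 \right)}\right) = \left(\left(-116 + 18\right)^{2} - 88\right) \left(-213 + 1\right) = \left(\left(-98\right)^{2} - 88\right) \left(-212\right) = \left(9604 - 88\right) \left(-212\right) = 9516 \left(-212\right) = -2017392$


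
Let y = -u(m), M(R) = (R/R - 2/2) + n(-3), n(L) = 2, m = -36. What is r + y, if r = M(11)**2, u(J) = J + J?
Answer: 76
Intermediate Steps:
u(J) = 2*J
M(R) = 2 (M(R) = (R/R - 2/2) + 2 = (1 - 2*1/2) + 2 = (1 - 1) + 2 = 0 + 2 = 2)
y = 72 (y = -2*(-36) = -1*(-72) = 72)
r = 4 (r = 2**2 = 4)
r + y = 4 + 72 = 76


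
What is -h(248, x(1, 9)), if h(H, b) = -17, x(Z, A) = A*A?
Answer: 17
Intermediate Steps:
x(Z, A) = A**2
-h(248, x(1, 9)) = -1*(-17) = 17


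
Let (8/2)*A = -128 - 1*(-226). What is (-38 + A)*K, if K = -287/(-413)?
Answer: -1107/118 ≈ -9.3813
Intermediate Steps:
K = 41/59 (K = -287*(-1/413) = 41/59 ≈ 0.69491)
A = 49/2 (A = (-128 - 1*(-226))/4 = (-128 + 226)/4 = (1/4)*98 = 49/2 ≈ 24.500)
(-38 + A)*K = (-38 + 49/2)*(41/59) = -27/2*41/59 = -1107/118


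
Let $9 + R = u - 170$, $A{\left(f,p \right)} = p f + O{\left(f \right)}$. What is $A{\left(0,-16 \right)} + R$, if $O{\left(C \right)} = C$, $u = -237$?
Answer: $-416$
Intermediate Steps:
$A{\left(f,p \right)} = f + f p$ ($A{\left(f,p \right)} = p f + f = f p + f = f + f p$)
$R = -416$ ($R = -9 - 407 = -416$)
$A{\left(0,-16 \right)} + R = 0 \left(1 - 16\right) - 416 = 0 \left(-15\right) - 416 = 0 - 416 = -416$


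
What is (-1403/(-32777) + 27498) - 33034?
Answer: -181452069/32777 ≈ -5536.0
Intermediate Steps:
(-1403/(-32777) + 27498) - 33034 = (-1403*(-1/32777) + 27498) - 33034 = (1403/32777 + 27498) - 33034 = 901303349/32777 - 33034 = -181452069/32777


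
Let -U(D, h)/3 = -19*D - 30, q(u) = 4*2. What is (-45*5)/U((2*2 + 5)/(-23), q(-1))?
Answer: -575/173 ≈ -3.3237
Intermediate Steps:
q(u) = 8
U(D, h) = 90 + 57*D (U(D, h) = -3*(-19*D - 30) = -3*(-30 - 19*D) = 90 + 57*D)
(-45*5)/U((2*2 + 5)/(-23), q(-1)) = (-45*5)/(90 + 57*((2*2 + 5)/(-23))) = -225/(90 + 57*((4 + 5)*(-1/23))) = -225/(90 + 57*(9*(-1/23))) = -225/(90 + 57*(-9/23)) = -225/(90 - 513/23) = -225/1557/23 = -225*23/1557 = -575/173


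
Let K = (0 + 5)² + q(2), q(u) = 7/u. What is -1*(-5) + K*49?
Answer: 2803/2 ≈ 1401.5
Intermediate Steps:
K = 57/2 (K = (0 + 5)² + 7/2 = 5² + 7*(½) = 25 + 7/2 = 57/2 ≈ 28.500)
-1*(-5) + K*49 = -1*(-5) + (57/2)*49 = 5 + 2793/2 = 2803/2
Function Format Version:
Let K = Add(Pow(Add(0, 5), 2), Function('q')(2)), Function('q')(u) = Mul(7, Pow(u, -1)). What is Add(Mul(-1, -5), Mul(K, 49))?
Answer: Rational(2803, 2) ≈ 1401.5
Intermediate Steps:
K = Rational(57, 2) (K = Add(Pow(Add(0, 5), 2), Mul(7, Pow(2, -1))) = Add(Pow(5, 2), Mul(7, Rational(1, 2))) = Add(25, Rational(7, 2)) = Rational(57, 2) ≈ 28.500)
Add(Mul(-1, -5), Mul(K, 49)) = Add(Mul(-1, -5), Mul(Rational(57, 2), 49)) = Add(5, Rational(2793, 2)) = Rational(2803, 2)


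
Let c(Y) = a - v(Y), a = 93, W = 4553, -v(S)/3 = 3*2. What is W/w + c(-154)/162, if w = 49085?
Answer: 2062007/2650590 ≈ 0.77794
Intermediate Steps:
v(S) = -18 (v(S) = -9*2 = -3*6 = -18)
c(Y) = 111 (c(Y) = 93 - 1*(-18) = 93 + 18 = 111)
W/w + c(-154)/162 = 4553/49085 + 111/162 = 4553*(1/49085) + 111*(1/162) = 4553/49085 + 37/54 = 2062007/2650590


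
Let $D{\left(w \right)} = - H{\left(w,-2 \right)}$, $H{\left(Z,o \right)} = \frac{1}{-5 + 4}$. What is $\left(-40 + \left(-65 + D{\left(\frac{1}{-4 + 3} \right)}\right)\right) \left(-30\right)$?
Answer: $3120$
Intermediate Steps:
$H{\left(Z,o \right)} = -1$ ($H{\left(Z,o \right)} = \frac{1}{-1} = -1$)
$D{\left(w \right)} = 1$ ($D{\left(w \right)} = \left(-1\right) \left(-1\right) = 1$)
$\left(-40 + \left(-65 + D{\left(\frac{1}{-4 + 3} \right)}\right)\right) \left(-30\right) = \left(-40 + \left(-65 + 1\right)\right) \left(-30\right) = \left(-40 - 64\right) \left(-30\right) = \left(-104\right) \left(-30\right) = 3120$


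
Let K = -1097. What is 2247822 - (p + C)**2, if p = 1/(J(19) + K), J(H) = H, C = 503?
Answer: 2318141354759/1162084 ≈ 1.9948e+6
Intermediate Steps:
p = -1/1078 (p = 1/(19 - 1097) = 1/(-1078) = -1/1078 ≈ -0.00092764)
2247822 - (p + C)**2 = 2247822 - (-1/1078 + 503)**2 = 2247822 - (542233/1078)**2 = 2247822 - 1*294016626289/1162084 = 2247822 - 294016626289/1162084 = 2318141354759/1162084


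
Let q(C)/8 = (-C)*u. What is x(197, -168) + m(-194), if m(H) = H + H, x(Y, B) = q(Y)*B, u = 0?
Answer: -388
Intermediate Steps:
q(C) = 0 (q(C) = 8*(-C*0) = 8*0 = 0)
x(Y, B) = 0 (x(Y, B) = 0*B = 0)
m(H) = 2*H
x(197, -168) + m(-194) = 0 + 2*(-194) = 0 - 388 = -388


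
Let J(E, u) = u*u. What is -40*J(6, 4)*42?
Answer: -26880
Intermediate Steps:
J(E, u) = u²
-40*J(6, 4)*42 = -40*4²*42 = -40*16*42 = -640*42 = -26880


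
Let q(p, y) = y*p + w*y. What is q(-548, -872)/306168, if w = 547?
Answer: 109/38271 ≈ 0.0028481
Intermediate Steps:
q(p, y) = 547*y + p*y (q(p, y) = y*p + 547*y = p*y + 547*y = 547*y + p*y)
q(-548, -872)/306168 = -872*(547 - 548)/306168 = -872*(-1)*(1/306168) = 872*(1/306168) = 109/38271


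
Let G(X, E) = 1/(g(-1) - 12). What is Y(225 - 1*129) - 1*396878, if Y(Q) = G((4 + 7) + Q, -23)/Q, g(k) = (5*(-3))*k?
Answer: -114300863/288 ≈ -3.9688e+5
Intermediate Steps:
g(k) = -15*k
G(X, E) = ⅓ (G(X, E) = 1/(-15*(-1) - 12) = 1/(15 - 12) = 1/3 = ⅓)
Y(Q) = 1/(3*Q)
Y(225 - 1*129) - 1*396878 = 1/(3*(225 - 1*129)) - 1*396878 = 1/(3*(225 - 129)) - 396878 = (⅓)/96 - 396878 = (⅓)*(1/96) - 396878 = 1/288 - 396878 = -114300863/288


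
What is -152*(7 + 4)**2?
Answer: -18392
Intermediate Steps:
-152*(7 + 4)**2 = -152*11**2 = -152*121 = -18392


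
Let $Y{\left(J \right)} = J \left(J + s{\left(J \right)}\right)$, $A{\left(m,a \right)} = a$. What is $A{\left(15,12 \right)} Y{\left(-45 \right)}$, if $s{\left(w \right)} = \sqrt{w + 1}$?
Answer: $24300 - 1080 i \sqrt{11} \approx 24300.0 - 3582.0 i$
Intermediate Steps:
$s{\left(w \right)} = \sqrt{1 + w}$
$Y{\left(J \right)} = J \left(J + \sqrt{1 + J}\right)$
$A{\left(15,12 \right)} Y{\left(-45 \right)} = 12 \left(- 45 \left(-45 + \sqrt{1 - 45}\right)\right) = 12 \left(- 45 \left(-45 + \sqrt{-44}\right)\right) = 12 \left(- 45 \left(-45 + 2 i \sqrt{11}\right)\right) = 12 \left(2025 - 90 i \sqrt{11}\right) = 24300 - 1080 i \sqrt{11}$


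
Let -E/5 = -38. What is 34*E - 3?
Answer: 6457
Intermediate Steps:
E = 190 (E = -5*(-38) = 190)
34*E - 3 = 34*190 - 3 = 6460 - 3 = 6457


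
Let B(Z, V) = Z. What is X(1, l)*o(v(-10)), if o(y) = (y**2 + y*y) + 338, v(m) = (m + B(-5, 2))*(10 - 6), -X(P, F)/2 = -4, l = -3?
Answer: 60304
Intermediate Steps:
X(P, F) = 8 (X(P, F) = -2*(-4) = 8)
v(m) = -20 + 4*m (v(m) = (m - 5)*(10 - 6) = (-5 + m)*4 = -20 + 4*m)
o(y) = 338 + 2*y**2 (o(y) = (y**2 + y**2) + 338 = 2*y**2 + 338 = 338 + 2*y**2)
X(1, l)*o(v(-10)) = 8*(338 + 2*(-20 + 4*(-10))**2) = 8*(338 + 2*(-20 - 40)**2) = 8*(338 + 2*(-60)**2) = 8*(338 + 2*3600) = 8*(338 + 7200) = 8*7538 = 60304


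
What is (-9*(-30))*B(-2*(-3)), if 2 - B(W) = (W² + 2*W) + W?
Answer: -14040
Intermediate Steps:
B(W) = 2 - W² - 3*W (B(W) = 2 - ((W² + 2*W) + W) = 2 - (W² + 3*W) = 2 + (-W² - 3*W) = 2 - W² - 3*W)
(-9*(-30))*B(-2*(-3)) = (-9*(-30))*(2 - (-2*(-3))² - (-6)*(-3)) = 270*(2 - 1*6² - 3*6) = 270*(2 - 1*36 - 18) = 270*(2 - 36 - 18) = 270*(-52) = -14040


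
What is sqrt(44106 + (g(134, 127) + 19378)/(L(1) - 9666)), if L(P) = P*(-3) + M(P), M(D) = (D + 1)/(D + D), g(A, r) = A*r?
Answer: sqrt(257640363951)/2417 ≈ 210.01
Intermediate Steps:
M(D) = (1 + D)/(2*D) (M(D) = (1 + D)/((2*D)) = (1 + D)*(1/(2*D)) = (1 + D)/(2*D))
L(P) = -3*P + (1 + P)/(2*P) (L(P) = P*(-3) + (1 + P)/(2*P) = -3*P + (1 + P)/(2*P))
sqrt(44106 + (g(134, 127) + 19378)/(L(1) - 9666)) = sqrt(44106 + (134*127 + 19378)/((1/2)*(1 + 1 - 6*1**2)/1 - 9666)) = sqrt(44106 + (17018 + 19378)/((1/2)*1*(1 + 1 - 6*1) - 9666)) = sqrt(44106 + 36396/((1/2)*1*(1 + 1 - 6) - 9666)) = sqrt(44106 + 36396/((1/2)*1*(-4) - 9666)) = sqrt(44106 + 36396/(-2 - 9666)) = sqrt(44106 + 36396/(-9668)) = sqrt(44106 + 36396*(-1/9668)) = sqrt(44106 - 9099/2417) = sqrt(106595103/2417) = sqrt(257640363951)/2417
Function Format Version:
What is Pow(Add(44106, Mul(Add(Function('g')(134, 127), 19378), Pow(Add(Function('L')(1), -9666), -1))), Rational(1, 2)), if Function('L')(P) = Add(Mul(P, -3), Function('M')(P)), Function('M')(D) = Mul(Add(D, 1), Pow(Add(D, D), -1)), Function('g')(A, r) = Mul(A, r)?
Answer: Mul(Rational(1, 2417), Pow(257640363951, Rational(1, 2))) ≈ 210.01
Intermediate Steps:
Function('M')(D) = Mul(Rational(1, 2), Pow(D, -1), Add(1, D)) (Function('M')(D) = Mul(Add(1, D), Pow(Mul(2, D), -1)) = Mul(Add(1, D), Mul(Rational(1, 2), Pow(D, -1))) = Mul(Rational(1, 2), Pow(D, -1), Add(1, D)))
Function('L')(P) = Add(Mul(-3, P), Mul(Rational(1, 2), Pow(P, -1), Add(1, P))) (Function('L')(P) = Add(Mul(P, -3), Mul(Rational(1, 2), Pow(P, -1), Add(1, P))) = Add(Mul(-3, P), Mul(Rational(1, 2), Pow(P, -1), Add(1, P))))
Pow(Add(44106, Mul(Add(Function('g')(134, 127), 19378), Pow(Add(Function('L')(1), -9666), -1))), Rational(1, 2)) = Pow(Add(44106, Mul(Add(Mul(134, 127), 19378), Pow(Add(Mul(Rational(1, 2), Pow(1, -1), Add(1, 1, Mul(-6, Pow(1, 2)))), -9666), -1))), Rational(1, 2)) = Pow(Add(44106, Mul(Add(17018, 19378), Pow(Add(Mul(Rational(1, 2), 1, Add(1, 1, Mul(-6, 1))), -9666), -1))), Rational(1, 2)) = Pow(Add(44106, Mul(36396, Pow(Add(Mul(Rational(1, 2), 1, Add(1, 1, -6)), -9666), -1))), Rational(1, 2)) = Pow(Add(44106, Mul(36396, Pow(Add(Mul(Rational(1, 2), 1, -4), -9666), -1))), Rational(1, 2)) = Pow(Add(44106, Mul(36396, Pow(Add(-2, -9666), -1))), Rational(1, 2)) = Pow(Add(44106, Mul(36396, Pow(-9668, -1))), Rational(1, 2)) = Pow(Add(44106, Mul(36396, Rational(-1, 9668))), Rational(1, 2)) = Pow(Add(44106, Rational(-9099, 2417)), Rational(1, 2)) = Pow(Rational(106595103, 2417), Rational(1, 2)) = Mul(Rational(1, 2417), Pow(257640363951, Rational(1, 2)))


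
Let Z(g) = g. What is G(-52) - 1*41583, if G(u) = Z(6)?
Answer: -41577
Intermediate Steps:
G(u) = 6
G(-52) - 1*41583 = 6 - 1*41583 = 6 - 41583 = -41577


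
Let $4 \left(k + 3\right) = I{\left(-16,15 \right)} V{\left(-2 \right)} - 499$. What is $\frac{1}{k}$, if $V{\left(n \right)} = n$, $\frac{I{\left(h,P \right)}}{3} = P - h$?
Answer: $- \frac{4}{697} \approx -0.0057389$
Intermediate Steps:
$I{\left(h,P \right)} = - 3 h + 3 P$ ($I{\left(h,P \right)} = 3 \left(P - h\right) = - 3 h + 3 P$)
$k = - \frac{697}{4}$ ($k = -3 + \frac{\left(\left(-3\right) \left(-16\right) + 3 \cdot 15\right) \left(-2\right) - 499}{4} = -3 + \frac{\left(48 + 45\right) \left(-2\right) - 499}{4} = -3 + \frac{93 \left(-2\right) - 499}{4} = -3 + \frac{-186 - 499}{4} = -3 + \frac{1}{4} \left(-685\right) = -3 - \frac{685}{4} = - \frac{697}{4} \approx -174.25$)
$\frac{1}{k} = \frac{1}{- \frac{697}{4}} = - \frac{4}{697}$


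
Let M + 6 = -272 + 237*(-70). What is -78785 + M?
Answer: -95653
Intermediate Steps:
M = -16868 (M = -6 + (-272 + 237*(-70)) = -6 + (-272 - 16590) = -6 - 16862 = -16868)
-78785 + M = -78785 - 16868 = -95653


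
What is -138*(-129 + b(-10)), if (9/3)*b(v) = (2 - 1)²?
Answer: 17756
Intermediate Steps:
b(v) = ⅓ (b(v) = (2 - 1)²/3 = (⅓)*1² = (⅓)*1 = ⅓)
-138*(-129 + b(-10)) = -138*(-129 + ⅓) = -138*(-386/3) = 17756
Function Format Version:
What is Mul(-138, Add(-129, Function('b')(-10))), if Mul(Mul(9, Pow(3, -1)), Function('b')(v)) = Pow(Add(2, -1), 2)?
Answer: 17756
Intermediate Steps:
Function('b')(v) = Rational(1, 3) (Function('b')(v) = Mul(Rational(1, 3), Pow(Add(2, -1), 2)) = Mul(Rational(1, 3), Pow(1, 2)) = Mul(Rational(1, 3), 1) = Rational(1, 3))
Mul(-138, Add(-129, Function('b')(-10))) = Mul(-138, Add(-129, Rational(1, 3))) = Mul(-138, Rational(-386, 3)) = 17756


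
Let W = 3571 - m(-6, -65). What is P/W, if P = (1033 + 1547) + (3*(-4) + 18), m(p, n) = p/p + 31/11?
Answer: 28446/39239 ≈ 0.72494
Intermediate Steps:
m(p, n) = 42/11 (m(p, n) = 1 + 31*(1/11) = 1 + 31/11 = 42/11)
W = 39239/11 (W = 3571 - 1*42/11 = 3571 - 42/11 = 39239/11 ≈ 3567.2)
P = 2586 (P = 2580 + (-12 + 18) = 2580 + 6 = 2586)
P/W = 2586/(39239/11) = 2586*(11/39239) = 28446/39239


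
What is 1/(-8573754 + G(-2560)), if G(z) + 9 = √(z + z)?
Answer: -8573763/73509411985289 - 32*I*√5/73509411985289 ≈ -1.1663e-7 - 9.734e-13*I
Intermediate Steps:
G(z) = -9 + √2*√z (G(z) = -9 + √(z + z) = -9 + √(2*z) = -9 + √2*√z)
1/(-8573754 + G(-2560)) = 1/(-8573754 + (-9 + √2*√(-2560))) = 1/(-8573754 + (-9 + √2*(16*I*√10))) = 1/(-8573754 + (-9 + 32*I*√5)) = 1/(-8573763 + 32*I*√5)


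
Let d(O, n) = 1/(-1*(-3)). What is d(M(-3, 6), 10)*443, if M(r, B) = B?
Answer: 443/3 ≈ 147.67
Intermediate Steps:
d(O, n) = ⅓ (d(O, n) = 1/3 = ⅓)
d(M(-3, 6), 10)*443 = (⅓)*443 = 443/3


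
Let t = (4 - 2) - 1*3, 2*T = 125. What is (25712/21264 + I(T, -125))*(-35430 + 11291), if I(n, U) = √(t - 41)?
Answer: -38791373/1329 - 24139*I*√42 ≈ -29188.0 - 1.5644e+5*I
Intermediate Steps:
T = 125/2 (T = (½)*125 = 125/2 ≈ 62.500)
t = -1 (t = 2 - 3 = -1)
I(n, U) = I*√42 (I(n, U) = √(-1 - 41) = √(-42) = I*√42)
(25712/21264 + I(T, -125))*(-35430 + 11291) = (25712/21264 + I*√42)*(-35430 + 11291) = (25712*(1/21264) + I*√42)*(-24139) = (1607/1329 + I*√42)*(-24139) = -38791373/1329 - 24139*I*√42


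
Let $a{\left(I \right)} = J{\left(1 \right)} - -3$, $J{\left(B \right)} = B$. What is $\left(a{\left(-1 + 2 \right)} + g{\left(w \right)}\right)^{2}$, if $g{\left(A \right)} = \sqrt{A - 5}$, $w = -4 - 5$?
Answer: $\left(4 + i \sqrt{14}\right)^{2} \approx 2.0 + 29.933 i$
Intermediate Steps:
$w = -9$
$a{\left(I \right)} = 4$ ($a{\left(I \right)} = 1 - -3 = 1 + 3 = 4$)
$g{\left(A \right)} = \sqrt{-5 + A}$
$\left(a{\left(-1 + 2 \right)} + g{\left(w \right)}\right)^{2} = \left(4 + \sqrt{-5 - 9}\right)^{2} = \left(4 + \sqrt{-14}\right)^{2} = \left(4 + i \sqrt{14}\right)^{2}$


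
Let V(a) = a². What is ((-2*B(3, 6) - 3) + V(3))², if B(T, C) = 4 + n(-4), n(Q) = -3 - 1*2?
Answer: 64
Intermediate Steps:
n(Q) = -5 (n(Q) = -3 - 2 = -5)
B(T, C) = -1 (B(T, C) = 4 - 5 = -1)
((-2*B(3, 6) - 3) + V(3))² = ((-2*(-1) - 3) + 3²)² = ((2 - 3) + 9)² = (-1 + 9)² = 8² = 64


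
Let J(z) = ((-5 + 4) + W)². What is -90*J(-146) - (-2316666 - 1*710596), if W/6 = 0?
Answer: 3027172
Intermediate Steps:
W = 0 (W = 6*0 = 0)
J(z) = 1 (J(z) = ((-5 + 4) + 0)² = (-1 + 0)² = (-1)² = 1)
-90*J(-146) - (-2316666 - 1*710596) = -90*1 - (-2316666 - 1*710596) = -90 - (-2316666 - 710596) = -90 - 1*(-3027262) = -90 + 3027262 = 3027172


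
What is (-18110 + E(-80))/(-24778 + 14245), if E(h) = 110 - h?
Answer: 17920/10533 ≈ 1.7013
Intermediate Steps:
(-18110 + E(-80))/(-24778 + 14245) = (-18110 + (110 - 1*(-80)))/(-24778 + 14245) = (-18110 + (110 + 80))/(-10533) = (-18110 + 190)*(-1/10533) = -17920*(-1/10533) = 17920/10533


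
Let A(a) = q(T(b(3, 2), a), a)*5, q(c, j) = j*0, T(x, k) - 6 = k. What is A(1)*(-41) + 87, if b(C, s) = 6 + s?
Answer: 87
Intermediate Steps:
T(x, k) = 6 + k
q(c, j) = 0
A(a) = 0 (A(a) = 0*5 = 0)
A(1)*(-41) + 87 = 0*(-41) + 87 = 0 + 87 = 87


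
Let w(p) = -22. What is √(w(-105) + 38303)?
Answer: √38281 ≈ 195.66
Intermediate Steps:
√(w(-105) + 38303) = √(-22 + 38303) = √38281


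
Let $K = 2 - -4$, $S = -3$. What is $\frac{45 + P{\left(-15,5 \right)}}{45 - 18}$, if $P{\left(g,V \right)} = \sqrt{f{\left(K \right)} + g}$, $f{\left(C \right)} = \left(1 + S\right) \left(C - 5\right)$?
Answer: $\frac{5}{3} + \frac{i \sqrt{17}}{27} \approx 1.6667 + 0.15271 i$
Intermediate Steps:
$K = 6$ ($K = 2 + 4 = 6$)
$f{\left(C \right)} = 10 - 2 C$ ($f{\left(C \right)} = \left(1 - 3\right) \left(C - 5\right) = - 2 \left(-5 + C\right) = 10 - 2 C$)
$P{\left(g,V \right)} = \sqrt{-2 + g}$ ($P{\left(g,V \right)} = \sqrt{\left(10 - 12\right) + g} = \sqrt{-2 + g}$)
$\frac{45 + P{\left(-15,5 \right)}}{45 - 18} = \frac{45 + \sqrt{-2 - 15}}{45 - 18} = \frac{45 + \sqrt{-17}}{27} = \left(45 + i \sqrt{17}\right) \frac{1}{27} = \frac{5}{3} + \frac{i \sqrt{17}}{27}$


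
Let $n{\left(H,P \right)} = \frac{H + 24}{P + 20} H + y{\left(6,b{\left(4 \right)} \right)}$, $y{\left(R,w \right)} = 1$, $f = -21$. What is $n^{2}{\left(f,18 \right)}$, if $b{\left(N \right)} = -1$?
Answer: $\frac{625}{1444} \approx 0.43283$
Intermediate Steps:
$n{\left(H,P \right)} = 1 + \frac{H \left(24 + H\right)}{20 + P}$ ($n{\left(H,P \right)} = \frac{H + 24}{P + 20} H + 1 = \frac{24 + H}{20 + P} H + 1 = \frac{H \left(24 + H\right)}{20 + P} + 1 = 1 + \frac{H \left(24 + H\right)}{20 + P}$)
$n^{2}{\left(f,18 \right)} = \left(\frac{20 + 18 + \left(-21\right)^{2} + 24 \left(-21\right)}{20 + 18}\right)^{2} = \left(\frac{20 + 18 + 441 - 504}{38}\right)^{2} = \left(\frac{1}{38} \left(-25\right)\right)^{2} = \left(- \frac{25}{38}\right)^{2} = \frac{625}{1444}$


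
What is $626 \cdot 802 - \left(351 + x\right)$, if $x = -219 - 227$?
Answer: $502147$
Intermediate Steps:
$x = -446$ ($x = -219 - 227 = -446$)
$626 \cdot 802 - \left(351 + x\right) = 626 \cdot 802 - -95 = 502052 + \left(-351 + 446\right) = 502052 + 95 = 502147$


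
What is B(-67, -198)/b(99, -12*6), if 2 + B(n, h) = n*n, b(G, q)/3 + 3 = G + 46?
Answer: 4487/426 ≈ 10.533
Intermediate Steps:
b(G, q) = 129 + 3*G (b(G, q) = -9 + 3*(G + 46) = -9 + 3*(46 + G) = -9 + (138 + 3*G) = 129 + 3*G)
B(n, h) = -2 + n² (B(n, h) = -2 + n*n = -2 + n²)
B(-67, -198)/b(99, -12*6) = (-2 + (-67)²)/(129 + 3*99) = (-2 + 4489)/(129 + 297) = 4487/426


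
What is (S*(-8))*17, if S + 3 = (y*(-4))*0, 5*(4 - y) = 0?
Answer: 408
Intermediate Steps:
y = 4 (y = 4 - ⅕*0 = 4 + 0 = 4)
S = -3 (S = -3 + (4*(-4))*0 = -3 - 16*0 = -3 + 0 = -3)
(S*(-8))*17 = -3*(-8)*17 = 24*17 = 408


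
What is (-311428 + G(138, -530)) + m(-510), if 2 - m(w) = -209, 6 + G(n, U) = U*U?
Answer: -30323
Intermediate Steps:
G(n, U) = -6 + U**2 (G(n, U) = -6 + U*U = -6 + U**2)
m(w) = 211 (m(w) = 2 - 1*(-209) = 2 + 209 = 211)
(-311428 + G(138, -530)) + m(-510) = (-311428 + (-6 + (-530)**2)) + 211 = (-311428 + (-6 + 280900)) + 211 = (-311428 + 280894) + 211 = -30534 + 211 = -30323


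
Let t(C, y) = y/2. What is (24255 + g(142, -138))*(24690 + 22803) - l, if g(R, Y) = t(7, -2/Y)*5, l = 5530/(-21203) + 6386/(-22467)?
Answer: 3606066421124694139/3130416978 ≈ 1.1519e+9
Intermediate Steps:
t(C, y) = y/2 (t(C, y) = y*(1/2) = y/2)
l = -37092124/68052543 (l = 5530*(-1/21203) + 6386*(-1/22467) = -790/3029 - 6386/22467 = -37092124/68052543 ≈ -0.54505)
g(R, Y) = -5/Y (g(R, Y) = ((-2/Y)/2)*5 = -1/Y*5 = -5/Y)
(24255 + g(142, -138))*(24690 + 22803) - l = (24255 - 5/(-138))*(24690 + 22803) - 1*(-37092124/68052543) = (24255 - 5*(-1/138))*47493 + 37092124/68052543 = (24255 + 5/138)*47493 + 37092124/68052543 = (3347195/138)*47493 + 37092124/68052543 = 52989444045/46 + 37092124/68052543 = 3606066421124694139/3130416978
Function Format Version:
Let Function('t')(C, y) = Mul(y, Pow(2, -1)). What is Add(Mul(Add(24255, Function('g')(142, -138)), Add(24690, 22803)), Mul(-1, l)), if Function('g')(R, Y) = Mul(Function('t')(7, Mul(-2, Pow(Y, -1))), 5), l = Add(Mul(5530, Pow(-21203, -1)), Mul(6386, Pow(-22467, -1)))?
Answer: Rational(3606066421124694139, 3130416978) ≈ 1.1519e+9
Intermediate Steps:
Function('t')(C, y) = Mul(Rational(1, 2), y) (Function('t')(C, y) = Mul(y, Rational(1, 2)) = Mul(Rational(1, 2), y))
l = Rational(-37092124, 68052543) (l = Add(Mul(5530, Rational(-1, 21203)), Mul(6386, Rational(-1, 22467))) = Add(Rational(-790, 3029), Rational(-6386, 22467)) = Rational(-37092124, 68052543) ≈ -0.54505)
Function('g')(R, Y) = Mul(-5, Pow(Y, -1)) (Function('g')(R, Y) = Mul(Mul(Rational(1, 2), Mul(-2, Pow(Y, -1))), 5) = Mul(Mul(-1, Pow(Y, -1)), 5) = Mul(-5, Pow(Y, -1)))
Add(Mul(Add(24255, Function('g')(142, -138)), Add(24690, 22803)), Mul(-1, l)) = Add(Mul(Add(24255, Mul(-5, Pow(-138, -1))), Add(24690, 22803)), Mul(-1, Rational(-37092124, 68052543))) = Add(Mul(Add(24255, Mul(-5, Rational(-1, 138))), 47493), Rational(37092124, 68052543)) = Add(Mul(Add(24255, Rational(5, 138)), 47493), Rational(37092124, 68052543)) = Add(Mul(Rational(3347195, 138), 47493), Rational(37092124, 68052543)) = Add(Rational(52989444045, 46), Rational(37092124, 68052543)) = Rational(3606066421124694139, 3130416978)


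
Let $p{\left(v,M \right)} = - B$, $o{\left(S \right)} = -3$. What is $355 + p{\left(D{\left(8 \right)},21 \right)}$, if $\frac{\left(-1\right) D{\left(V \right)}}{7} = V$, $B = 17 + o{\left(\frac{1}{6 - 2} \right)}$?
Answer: $341$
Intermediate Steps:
$B = 14$ ($B = 17 - 3 = 14$)
$D{\left(V \right)} = - 7 V$
$p{\left(v,M \right)} = -14$ ($p{\left(v,M \right)} = \left(-1\right) 14 = -14$)
$355 + p{\left(D{\left(8 \right)},21 \right)} = 355 - 14 = 341$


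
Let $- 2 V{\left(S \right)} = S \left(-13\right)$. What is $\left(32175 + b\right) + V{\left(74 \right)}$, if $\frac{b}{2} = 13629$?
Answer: $59914$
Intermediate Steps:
$b = 27258$ ($b = 2 \cdot 13629 = 27258$)
$V{\left(S \right)} = \frac{13 S}{2}$ ($V{\left(S \right)} = - \frac{S \left(-13\right)}{2} = - \frac{\left(-13\right) S}{2} = \frac{13 S}{2}$)
$\left(32175 + b\right) + V{\left(74 \right)} = \left(32175 + 27258\right) + \frac{13}{2} \cdot 74 = 59433 + 481 = 59914$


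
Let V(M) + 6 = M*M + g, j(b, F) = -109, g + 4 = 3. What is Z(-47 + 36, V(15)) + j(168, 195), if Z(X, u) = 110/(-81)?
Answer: -8939/81 ≈ -110.36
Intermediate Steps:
g = -1 (g = -4 + 3 = -1)
V(M) = -7 + M² (V(M) = -6 + (M*M - 1) = -6 + (M² - 1) = -6 + (-1 + M²) = -7 + M²)
Z(X, u) = -110/81 (Z(X, u) = 110*(-1/81) = -110/81)
Z(-47 + 36, V(15)) + j(168, 195) = -110/81 - 109 = -8939/81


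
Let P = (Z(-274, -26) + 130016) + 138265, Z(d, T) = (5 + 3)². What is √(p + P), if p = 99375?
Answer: 2*√91930 ≈ 606.40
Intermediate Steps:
Z(d, T) = 64 (Z(d, T) = 8² = 64)
P = 268345 (P = (64 + 130016) + 138265 = 130080 + 138265 = 268345)
√(p + P) = √(99375 + 268345) = √367720 = 2*√91930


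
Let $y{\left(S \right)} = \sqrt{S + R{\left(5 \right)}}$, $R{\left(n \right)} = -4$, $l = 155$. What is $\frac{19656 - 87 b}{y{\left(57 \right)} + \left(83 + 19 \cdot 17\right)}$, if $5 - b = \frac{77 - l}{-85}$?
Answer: $\frac{666071826}{14006555} - \frac{1640571 \sqrt{53}}{14006555} \approx 46.702$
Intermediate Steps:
$b = \frac{347}{85}$ ($b = 5 - \frac{77 - 155}{-85} = 5 - \left(77 - 155\right) \left(- \frac{1}{85}\right) = 5 - \left(-78\right) \left(- \frac{1}{85}\right) = 5 - \frac{78}{85} = \frac{347}{85} \approx 4.0824$)
$y{\left(S \right)} = \sqrt{-4 + S}$ ($y{\left(S \right)} = \sqrt{S - 4} = \sqrt{-4 + S}$)
$\frac{19656 - 87 b}{y{\left(57 \right)} + \left(83 + 19 \cdot 17\right)} = \frac{19656 - \frac{30189}{85}}{\sqrt{-4 + 57} + \left(83 + 19 \cdot 17\right)} = \frac{19656 - \frac{30189}{85}}{\sqrt{53} + \left(83 + 323\right)} = \frac{1640571}{85 \left(\sqrt{53} + 406\right)} = \frac{1640571}{85 \left(406 + \sqrt{53}\right)}$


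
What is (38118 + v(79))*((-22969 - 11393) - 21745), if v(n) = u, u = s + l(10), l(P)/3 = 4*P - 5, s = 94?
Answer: -2149851919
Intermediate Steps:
l(P) = -15 + 12*P (l(P) = 3*(4*P - 5) = 3*(-5 + 4*P) = -15 + 12*P)
u = 199 (u = 94 + (-15 + 12*10) = 94 + (-15 + 120) = 94 + 105 = 199)
v(n) = 199
(38118 + v(79))*((-22969 - 11393) - 21745) = (38118 + 199)*((-22969 - 11393) - 21745) = 38317*(-34362 - 21745) = 38317*(-56107) = -2149851919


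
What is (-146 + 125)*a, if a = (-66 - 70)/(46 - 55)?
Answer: -952/3 ≈ -317.33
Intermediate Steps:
a = 136/9 (a = -136/(-9) = -136*(-⅑) = 136/9 ≈ 15.111)
(-146 + 125)*a = (-146 + 125)*(136/9) = -21*136/9 = -952/3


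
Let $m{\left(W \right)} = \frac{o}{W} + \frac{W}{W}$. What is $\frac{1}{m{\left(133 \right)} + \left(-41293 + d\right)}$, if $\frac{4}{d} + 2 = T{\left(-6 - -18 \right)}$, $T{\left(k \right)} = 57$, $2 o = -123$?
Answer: $- \frac{14630}{604107661} \approx -2.4218 \cdot 10^{-5}$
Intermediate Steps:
$o = - \frac{123}{2}$ ($o = \frac{1}{2} \left(-123\right) = - \frac{123}{2} \approx -61.5$)
$d = \frac{4}{55}$ ($d = \frac{4}{-2 + 57} = \frac{4}{55} \approx 0.072727$)
$m{\left(W \right)} = 1 - \frac{123}{2 W}$ ($m{\left(W \right)} = - \frac{123}{2 W} + \frac{W}{W} = - \frac{123}{2 W} + 1 = 1 - \frac{123}{2 W}$)
$\frac{1}{m{\left(133 \right)} + \left(-41293 + d\right)} = \frac{1}{\frac{- \frac{123}{2} + 133}{133} + \left(-41293 + \frac{4}{55}\right)} = \frac{1}{\frac{1}{133} \cdot \frac{143}{2} - \frac{2271111}{55}} = \frac{1}{\frac{143}{266} - \frac{2271111}{55}} = \frac{1}{- \frac{604107661}{14630}} = - \frac{14630}{604107661}$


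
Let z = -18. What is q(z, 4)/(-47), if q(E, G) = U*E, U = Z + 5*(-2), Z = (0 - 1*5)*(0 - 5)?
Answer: 270/47 ≈ 5.7447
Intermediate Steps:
Z = 25 (Z = (0 - 5)*(-5) = -5*(-5) = 25)
U = 15 (U = 25 + 5*(-2) = 25 - 10 = 15)
q(E, G) = 15*E
q(z, 4)/(-47) = (15*(-18))/(-47) = -270*(-1/47) = 270/47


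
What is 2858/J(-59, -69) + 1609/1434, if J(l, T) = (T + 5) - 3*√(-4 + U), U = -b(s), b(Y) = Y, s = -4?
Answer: -998849/22944 ≈ -43.534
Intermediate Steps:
U = 4 (U = -1*(-4) = 4)
J(l, T) = 5 + T (J(l, T) = (T + 5) - 3*√(-4 + 4) = (5 + T) - 3*√0 = (5 + T) - 3*0 = (5 + T) + 0 = 5 + T)
2858/J(-59, -69) + 1609/1434 = 2858/(5 - 69) + 1609/1434 = 2858/(-64) + 1609*(1/1434) = 2858*(-1/64) + 1609/1434 = -1429/32 + 1609/1434 = -998849/22944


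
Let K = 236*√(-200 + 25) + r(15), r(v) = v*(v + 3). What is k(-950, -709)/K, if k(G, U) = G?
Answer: -2565/98197 + 11210*I*√7/98197 ≈ -0.026121 + 0.30203*I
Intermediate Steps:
r(v) = v*(3 + v)
K = 270 + 1180*I*√7 (K = 236*√(-200 + 25) + 15*(3 + 15) = 236*√(-175) + 15*18 = 236*(5*I*√7) + 270 = 1180*I*√7 + 270 = 270 + 1180*I*√7 ≈ 270.0 + 3122.0*I)
k(-950, -709)/K = -950/(270 + 1180*I*√7)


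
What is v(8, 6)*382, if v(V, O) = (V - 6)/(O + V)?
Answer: 382/7 ≈ 54.571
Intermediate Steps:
v(V, O) = (-6 + V)/(O + V)
v(8, 6)*382 = ((-6 + 8)/(6 + 8))*382 = (2/14)*382 = ((1/14)*2)*382 = (1/7)*382 = 382/7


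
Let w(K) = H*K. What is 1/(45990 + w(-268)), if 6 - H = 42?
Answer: 1/55638 ≈ 1.7973e-5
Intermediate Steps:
H = -36 (H = 6 - 1*42 = 6 - 42 = -36)
w(K) = -36*K
1/(45990 + w(-268)) = 1/(45990 - 36*(-268)) = 1/(45990 + 9648) = 1/55638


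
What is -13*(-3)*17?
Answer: 663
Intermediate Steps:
-13*(-3)*17 = 39*17 = 663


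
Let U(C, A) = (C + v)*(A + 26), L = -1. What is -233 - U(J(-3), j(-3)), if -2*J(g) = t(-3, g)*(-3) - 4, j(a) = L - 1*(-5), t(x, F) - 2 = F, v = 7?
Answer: -458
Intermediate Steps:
t(x, F) = 2 + F
j(a) = 4 (j(a) = -1 - 1*(-5) = -1 + 5 = 4)
J(g) = 5 + 3*g/2 (J(g) = -((2 + g)*(-3) - 4)/2 = -((-6 - 3*g) - 4)/2 = -(-10 - 3*g)/2 = 5 + 3*g/2)
U(C, A) = (7 + C)*(26 + A) (U(C, A) = (C + 7)*(A + 26) = (7 + C)*(26 + A))
-233 - U(J(-3), j(-3)) = -233 - (182 + 7*4 + 26*(5 + (3/2)*(-3)) + 4*(5 + (3/2)*(-3))) = -233 - (182 + 28 + 26*(5 - 9/2) + 4*(5 - 9/2)) = -233 - (182 + 28 + 26*(1/2) + 4*(1/2)) = -233 - (182 + 28 + 13 + 2) = -233 - 1*225 = -233 - 225 = -458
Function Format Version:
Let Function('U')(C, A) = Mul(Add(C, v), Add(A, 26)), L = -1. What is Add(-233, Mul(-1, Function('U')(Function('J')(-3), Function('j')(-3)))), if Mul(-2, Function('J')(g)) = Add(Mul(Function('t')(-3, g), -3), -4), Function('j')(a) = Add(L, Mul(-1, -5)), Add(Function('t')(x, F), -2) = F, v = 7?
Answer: -458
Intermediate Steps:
Function('t')(x, F) = Add(2, F)
Function('j')(a) = 4 (Function('j')(a) = Add(-1, Mul(-1, -5)) = Add(-1, 5) = 4)
Function('J')(g) = Add(5, Mul(Rational(3, 2), g)) (Function('J')(g) = Mul(Rational(-1, 2), Add(Mul(Add(2, g), -3), -4)) = Mul(Rational(-1, 2), Add(Add(-6, Mul(-3, g)), -4)) = Mul(Rational(-1, 2), Add(-10, Mul(-3, g))) = Add(5, Mul(Rational(3, 2), g)))
Function('U')(C, A) = Mul(Add(7, C), Add(26, A)) (Function('U')(C, A) = Mul(Add(C, 7), Add(A, 26)) = Mul(Add(7, C), Add(26, A)))
Add(-233, Mul(-1, Function('U')(Function('J')(-3), Function('j')(-3)))) = Add(-233, Mul(-1, Add(182, Mul(7, 4), Mul(26, Add(5, Mul(Rational(3, 2), -3))), Mul(4, Add(5, Mul(Rational(3, 2), -3)))))) = Add(-233, Mul(-1, Add(182, 28, Mul(26, Add(5, Rational(-9, 2))), Mul(4, Add(5, Rational(-9, 2)))))) = Add(-233, Mul(-1, Add(182, 28, Mul(26, Rational(1, 2)), Mul(4, Rational(1, 2))))) = Add(-233, Mul(-1, Add(182, 28, 13, 2))) = Add(-233, Mul(-1, 225)) = Add(-233, -225) = -458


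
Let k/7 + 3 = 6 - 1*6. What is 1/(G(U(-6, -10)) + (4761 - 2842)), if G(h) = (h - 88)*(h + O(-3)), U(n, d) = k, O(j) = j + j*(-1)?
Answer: 1/4208 ≈ 0.00023764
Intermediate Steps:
O(j) = 0 (O(j) = j - j = 0)
k = -21 (k = -21 + 7*(6 - 1*6) = -21 + 7*(6 - 6) = -21 + 7*0 = -21 + 0 = -21)
U(n, d) = -21
G(h) = h*(-88 + h) (G(h) = (h - 88)*(h + 0) = (-88 + h)*h = h*(-88 + h))
1/(G(U(-6, -10)) + (4761 - 2842)) = 1/(-21*(-88 - 21) + (4761 - 2842)) = 1/(-21*(-109) + 1919) = 1/(2289 + 1919) = 1/4208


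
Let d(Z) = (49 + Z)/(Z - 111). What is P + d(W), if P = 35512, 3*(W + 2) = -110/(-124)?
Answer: 744429259/20963 ≈ 35512.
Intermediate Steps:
W = -317/186 (W = -2 + (-110/(-124))/3 = -2 + (-110*(-1/124))/3 = -2 + (1/3)*(55/62) = -2 + 55/186 = -317/186 ≈ -1.7043)
d(Z) = (49 + Z)/(-111 + Z)
P + d(W) = 35512 + (49 - 317/186)/(-111 - 317/186) = 35512 + (8797/186)/(-20963/186) = 35512 - 186/20963*8797/186 = 35512 - 8797/20963 = 744429259/20963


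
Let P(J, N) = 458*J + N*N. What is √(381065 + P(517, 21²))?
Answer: 2*√203083 ≈ 901.29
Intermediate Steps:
P(J, N) = N² + 458*J (P(J, N) = 458*J + N² = N² + 458*J)
√(381065 + P(517, 21²)) = √(381065 + ((21²)² + 458*517)) = √(381065 + (441² + 236786)) = √(381065 + (194481 + 236786)) = √(381065 + 431267) = √812332 = 2*√203083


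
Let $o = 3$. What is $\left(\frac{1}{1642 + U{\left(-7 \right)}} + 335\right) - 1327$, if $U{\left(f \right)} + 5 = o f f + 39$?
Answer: $- \frac{1808415}{1823} \approx -992.0$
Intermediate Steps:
$U{\left(f \right)} = 34 + 3 f^{2}$ ($U{\left(f \right)} = -5 + \left(3 f f + 39\right) = -5 + \left(3 f^{2} + 39\right) = -5 + \left(39 + 3 f^{2}\right) = 34 + 3 f^{2}$)
$\left(\frac{1}{1642 + U{\left(-7 \right)}} + 335\right) - 1327 = \left(\frac{1}{1642 + \left(34 + 3 \left(-7\right)^{2}\right)} + 335\right) - 1327 = \left(\frac{1}{1642 + \left(34 + 3 \cdot 49\right)} + 335\right) - 1327 = \left(\frac{1}{1642 + \left(34 + 147\right)} + 335\right) - 1327 = \left(\frac{1}{1642 + 181} + 335\right) - 1327 = \left(\frac{1}{1823} + 335\right) - 1327 = \frac{610706}{1823} - 1327 = - \frac{1808415}{1823}$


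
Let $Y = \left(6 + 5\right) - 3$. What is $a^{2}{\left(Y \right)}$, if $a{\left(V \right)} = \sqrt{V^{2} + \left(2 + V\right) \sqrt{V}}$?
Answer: $64 + 20 \sqrt{2} \approx 92.284$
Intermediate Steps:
$Y = 8$ ($Y = 11 - 3 = 8$)
$a{\left(V \right)} = \sqrt{V^{2} + \sqrt{V} \left(2 + V\right)}$
$a^{2}{\left(Y \right)} = \left(\sqrt{8^{2} + 8^{\frac{3}{2}} + 2 \sqrt{8}}\right)^{2} = \left(\sqrt{64 + 16 \sqrt{2} + 2 \cdot 2 \sqrt{2}}\right)^{2} = \left(\sqrt{64 + 16 \sqrt{2} + 4 \sqrt{2}}\right)^{2} = \left(\sqrt{64 + 20 \sqrt{2}}\right)^{2} = 64 + 20 \sqrt{2}$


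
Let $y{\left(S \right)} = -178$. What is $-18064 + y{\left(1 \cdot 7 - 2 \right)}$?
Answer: $-18242$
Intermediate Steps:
$-18064 + y{\left(1 \cdot 7 - 2 \right)} = -18064 - 178 = -18242$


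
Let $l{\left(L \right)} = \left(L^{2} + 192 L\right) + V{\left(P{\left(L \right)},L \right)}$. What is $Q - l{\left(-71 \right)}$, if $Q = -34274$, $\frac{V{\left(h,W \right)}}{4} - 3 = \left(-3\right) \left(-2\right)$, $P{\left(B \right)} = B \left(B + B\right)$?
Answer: $-25719$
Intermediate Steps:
$P{\left(B \right)} = 2 B^{2}$ ($P{\left(B \right)} = B 2 B = 2 B^{2}$)
$V{\left(h,W \right)} = 36$ ($V{\left(h,W \right)} = 12 + 4 \left(\left(-3\right) \left(-2\right)\right) = 12 + 4 \cdot 6 = 12 + 24 = 36$)
$l{\left(L \right)} = 36 + L^{2} + 192 L$ ($l{\left(L \right)} = \left(L^{2} + 192 L\right) + 36 = 36 + L^{2} + 192 L$)
$Q - l{\left(-71 \right)} = -34274 - \left(36 + \left(-71\right)^{2} + 192 \left(-71\right)\right) = -34274 - \left(36 + 5041 - 13632\right) = -34274 - -8555 = -34274 + 8555 = -25719$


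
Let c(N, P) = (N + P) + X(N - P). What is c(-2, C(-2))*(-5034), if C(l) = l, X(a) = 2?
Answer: 10068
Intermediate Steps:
c(N, P) = 2 + N + P (c(N, P) = (N + P) + 2 = 2 + N + P)
c(-2, C(-2))*(-5034) = (2 - 2 - 2)*(-5034) = -2*(-5034) = 10068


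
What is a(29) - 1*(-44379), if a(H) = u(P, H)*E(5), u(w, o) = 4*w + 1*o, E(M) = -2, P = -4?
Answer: 44353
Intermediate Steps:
u(w, o) = o + 4*w (u(w, o) = 4*w + o = o + 4*w)
a(H) = 32 - 2*H (a(H) = (H + 4*(-4))*(-2) = (H - 16)*(-2) = (-16 + H)*(-2) = 32 - 2*H)
a(29) - 1*(-44379) = (32 - 2*29) - 1*(-44379) = (32 - 58) + 44379 = -26 + 44379 = 44353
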